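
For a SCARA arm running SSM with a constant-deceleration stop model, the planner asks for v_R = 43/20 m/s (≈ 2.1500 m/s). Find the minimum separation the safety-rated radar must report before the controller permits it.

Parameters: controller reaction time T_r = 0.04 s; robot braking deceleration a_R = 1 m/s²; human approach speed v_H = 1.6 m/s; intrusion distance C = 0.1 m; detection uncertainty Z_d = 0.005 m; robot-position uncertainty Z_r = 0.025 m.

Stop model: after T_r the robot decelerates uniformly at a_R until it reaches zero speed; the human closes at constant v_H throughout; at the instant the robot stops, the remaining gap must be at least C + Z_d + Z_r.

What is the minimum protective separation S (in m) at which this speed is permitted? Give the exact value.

braking lasts T_s = (43/20)/1 = 2.1500 s
robot covers v_R·T_r = 2.1500·0.0400 = 0.0860 m before braking
braking distance = 2.1500²/(2·1.0000) = 2.3112 m
human closes 1.6000·2.1900 = 3.5040 m
margins: 0.1000+0.0050+0.0250 = 0.1300 m
S_min ≈ 0.0860+2.3112+3.5040+0.1300  ⇒  S_min = 193/32 m

S_min = 193/32 m = 6.0312 m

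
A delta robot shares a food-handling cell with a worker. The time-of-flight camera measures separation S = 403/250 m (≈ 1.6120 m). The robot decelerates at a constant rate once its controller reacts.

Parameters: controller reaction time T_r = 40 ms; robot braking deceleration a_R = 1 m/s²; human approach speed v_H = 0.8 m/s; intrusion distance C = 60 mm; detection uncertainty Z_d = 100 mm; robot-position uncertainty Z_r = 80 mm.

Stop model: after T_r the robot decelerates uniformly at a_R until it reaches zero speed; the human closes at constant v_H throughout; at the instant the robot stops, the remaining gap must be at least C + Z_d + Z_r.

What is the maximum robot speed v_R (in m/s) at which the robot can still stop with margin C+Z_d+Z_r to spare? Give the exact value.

collect terms ⇒ (1/2)·v_R² + (21/25)·v_R + (-67/50) = 0
  disc = (21/25)² − 4·(1/2)·(-67/50) = 2116/625 ; √disc = 46/25
  v_R = (−(21/25) + 46/25) / (2·(1/2)) = 1 m/s
check:
T_s = v_R/a_R = 1/1 = 1.0000 s
robot in T_r: 1.0000·0.0400 = 0.0400 m
robot under decel: 1.0000²/(2·1.0000) = 0.5000 m
human over T_r+T_s: 0.8000·(0.0400+1.0000) = 0.8320 m
residual clearance needed = 0.0600+0.1000+0.0800 = 0.2400 m
sum ≈ 0.0400+0.5000+0.8320+0.2400 ≈ 1.6120 m = S ✓

v_R_max = 1 m/s = 1.0000 m/s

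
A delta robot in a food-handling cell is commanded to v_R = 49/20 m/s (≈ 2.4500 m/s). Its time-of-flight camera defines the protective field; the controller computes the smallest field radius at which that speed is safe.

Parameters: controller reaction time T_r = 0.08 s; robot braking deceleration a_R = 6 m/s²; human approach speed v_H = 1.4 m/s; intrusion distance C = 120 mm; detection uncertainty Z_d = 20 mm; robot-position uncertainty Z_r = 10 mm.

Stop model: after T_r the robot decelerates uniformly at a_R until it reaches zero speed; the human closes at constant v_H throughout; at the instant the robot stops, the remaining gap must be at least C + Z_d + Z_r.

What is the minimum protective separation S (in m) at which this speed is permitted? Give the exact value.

S_min = 12239/8000 m = 1.5299 m

braking lasts T_s = (49/20)/6 = 0.4083 s
reaction-phase robot travel = 2.4500·0.0800 = 0.1960 m
robot covers 2.4500·0.4083 − ½·6.0000·0.4083² = 0.5002 m while stopping
human over T_r+T_s: 1.4000·(0.0800+0.4083) = 0.6837 m
C+Z_d+Z_r = 0.1200+0.0200+0.0100 = 0.1500 m
S_min ≈ 0.1960+0.5002+0.6837+0.1500  ⇒  S_min = 12239/8000 m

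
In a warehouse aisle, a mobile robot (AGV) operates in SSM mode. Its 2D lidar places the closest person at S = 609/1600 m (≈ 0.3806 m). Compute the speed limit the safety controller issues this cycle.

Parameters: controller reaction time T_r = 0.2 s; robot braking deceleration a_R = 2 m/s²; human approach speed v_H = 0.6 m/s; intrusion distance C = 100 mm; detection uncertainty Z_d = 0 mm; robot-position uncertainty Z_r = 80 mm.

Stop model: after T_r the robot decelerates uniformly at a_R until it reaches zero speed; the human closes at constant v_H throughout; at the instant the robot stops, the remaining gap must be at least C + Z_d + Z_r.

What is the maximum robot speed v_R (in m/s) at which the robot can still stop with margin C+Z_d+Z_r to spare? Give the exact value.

v_R_max = 3/20 m/s = 0.1500 m/s

collect terms ⇒ (1/4)·v_R² + (1/2)·v_R + (-129/1600) = 0
  disc = (1/2)² − 4·(1/4)·(-129/1600) = 529/1600 ; √disc = 23/40
  v_R = (−(1/2) + 23/40) / (2·(1/4)) = 3/20 m/s
check:
T_s = v_R/a_R = (3/20)/2 = 0.0750 s
robot in T_r: 0.1500·0.2000 = 0.0300 m
braking distance = 0.1500²/(2·2.0000) = 0.0056 m
human closes 0.6000·0.2750 = 0.1650 m
margins: 0.1000+0.0000+0.0800 = 0.1800 m
sum ≈ 0.0300+0.0056+0.1650+0.1800 ≈ 0.3806 m = S ✓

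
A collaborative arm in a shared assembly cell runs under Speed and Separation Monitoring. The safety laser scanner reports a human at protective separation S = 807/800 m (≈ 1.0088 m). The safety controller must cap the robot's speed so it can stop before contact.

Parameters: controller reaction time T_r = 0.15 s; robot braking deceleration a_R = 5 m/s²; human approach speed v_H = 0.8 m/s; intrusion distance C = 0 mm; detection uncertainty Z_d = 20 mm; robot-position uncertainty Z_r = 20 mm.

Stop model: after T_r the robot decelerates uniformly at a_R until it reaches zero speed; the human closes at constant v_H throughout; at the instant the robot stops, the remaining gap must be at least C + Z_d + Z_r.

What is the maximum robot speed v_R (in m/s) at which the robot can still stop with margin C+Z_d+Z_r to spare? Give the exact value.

v_R_max = 7/4 m/s = 1.7500 m/s

collect terms ⇒ (1/10)·v_R² + (31/100)·v_R + (-679/800) = 0
  disc = (31/100)² − 4·(1/10)·(-679/800) = 1089/2500 ; √disc = 33/50
  v_R = (−(31/100) + 33/50) / (2·(1/10)) = 7/4 m/s
check:
T_s = v_R/a_R = (7/4)/5 = 0.3500 s
reaction-phase robot travel = 1.7500·0.1500 = 0.2625 m
braking distance = 1.7500²/(2·5.0000) = 0.3063 m
human closes 0.8000·0.5000 = 0.4000 m
residual clearance needed = 0.0000+0.0200+0.0200 = 0.0400 m
sum ≈ 0.2625+0.3063+0.4000+0.0400 ≈ 1.0088 m = S ✓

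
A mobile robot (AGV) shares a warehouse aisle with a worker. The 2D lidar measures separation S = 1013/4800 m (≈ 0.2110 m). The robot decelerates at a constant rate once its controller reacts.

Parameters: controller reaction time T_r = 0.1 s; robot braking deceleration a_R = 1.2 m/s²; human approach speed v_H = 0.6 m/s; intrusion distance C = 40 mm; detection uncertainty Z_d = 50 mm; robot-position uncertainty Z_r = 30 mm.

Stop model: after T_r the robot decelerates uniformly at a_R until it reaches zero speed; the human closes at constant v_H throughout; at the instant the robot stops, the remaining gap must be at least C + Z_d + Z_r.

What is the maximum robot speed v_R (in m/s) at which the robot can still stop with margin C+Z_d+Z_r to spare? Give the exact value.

at the boundary: (5/12)·v² + (3/5)·v + (-149/4800) = 0
  disc = (3/5)² − 4·(5/12)·(-149/4800) = 5929/14400 ; √disc = 77/120
  v_R = (−(3/5) + 77/120) / (2·(5/12)) = 1/20 m/s
check:
stop time T_s = (1/20)/(6/5) = 0.0417 s
robot in T_r: 0.0500·0.1000 = 0.0050 m
robot under decel: 0.0500²/(2·1.2000) = 0.0010 m
human closes 0.6000·0.1417 = 0.0850 m
residual clearance needed = 0.0400+0.0500+0.0300 = 0.1200 m
sum ≈ 0.0050+0.0010+0.0850+0.1200 ≈ 0.2110 m = S ✓

v_R_max = 1/20 m/s = 0.0500 m/s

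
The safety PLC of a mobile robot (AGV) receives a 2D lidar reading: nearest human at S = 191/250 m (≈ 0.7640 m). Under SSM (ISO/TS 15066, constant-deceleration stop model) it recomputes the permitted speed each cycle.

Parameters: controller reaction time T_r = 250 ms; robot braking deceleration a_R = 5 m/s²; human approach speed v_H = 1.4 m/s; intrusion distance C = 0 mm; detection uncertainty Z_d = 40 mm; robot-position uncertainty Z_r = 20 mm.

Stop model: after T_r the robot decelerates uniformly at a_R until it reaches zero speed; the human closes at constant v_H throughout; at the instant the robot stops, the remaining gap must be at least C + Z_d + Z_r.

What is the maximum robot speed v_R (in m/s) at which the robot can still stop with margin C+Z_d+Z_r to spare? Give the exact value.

v_R_max = 3/5 m/s = 0.6000 m/s

at the boundary: (1/10)·v² + (53/100)·v + (-177/500) = 0
  disc = (53/100)² − 4·(1/10)·(-177/500) = 169/400 ; √disc = 13/20
  v_R = (−(53/100) + 13/20) / (2·(1/10)) = 3/5 m/s
check:
T_s = v_R/a_R = (3/5)/5 = 0.1200 s
robot in T_r: 0.6000·0.2500 = 0.1500 m
robot under decel: 0.6000²/(2·5.0000) = 0.0360 m
human closes 1.4000·0.3700 = 0.5180 m
margins: 0.0000+0.0400+0.0200 = 0.0600 m
sum ≈ 0.1500+0.0360+0.5180+0.0600 ≈ 0.7640 m = S ✓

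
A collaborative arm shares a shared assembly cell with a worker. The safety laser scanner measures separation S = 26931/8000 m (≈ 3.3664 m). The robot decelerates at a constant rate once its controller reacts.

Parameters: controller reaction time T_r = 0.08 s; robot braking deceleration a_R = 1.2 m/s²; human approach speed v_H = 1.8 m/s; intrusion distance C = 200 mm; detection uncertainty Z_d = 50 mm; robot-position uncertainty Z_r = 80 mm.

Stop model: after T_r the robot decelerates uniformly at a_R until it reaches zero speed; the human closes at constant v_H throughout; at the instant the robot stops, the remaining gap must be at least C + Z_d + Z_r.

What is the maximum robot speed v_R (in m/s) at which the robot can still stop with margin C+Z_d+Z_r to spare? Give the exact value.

collect terms ⇒ (5/12)·v_R² + (79/50)·v_R + (-23139/8000) = 0
  disc = (79/50)² − 4·(5/12)·(-23139/8000) = 292681/40000 ; √disc = 541/200
  v_R = (−(79/50) + 541/200) / (2·(5/12)) = 27/20 m/s
check:
braking lasts T_s = (27/20)/(6/5) = 1.1250 s
reaction-phase robot travel = 1.3500·0.0800 = 0.1080 m
robot under decel: 1.3500²/(2·1.2000) = 0.7594 m
human closes 1.8000·1.2050 = 2.1690 m
residual clearance needed = 0.2000+0.0500+0.0800 = 0.3300 m
sum ≈ 0.1080+0.7594+2.1690+0.3300 ≈ 3.3664 m = S ✓

v_R_max = 27/20 m/s = 1.3500 m/s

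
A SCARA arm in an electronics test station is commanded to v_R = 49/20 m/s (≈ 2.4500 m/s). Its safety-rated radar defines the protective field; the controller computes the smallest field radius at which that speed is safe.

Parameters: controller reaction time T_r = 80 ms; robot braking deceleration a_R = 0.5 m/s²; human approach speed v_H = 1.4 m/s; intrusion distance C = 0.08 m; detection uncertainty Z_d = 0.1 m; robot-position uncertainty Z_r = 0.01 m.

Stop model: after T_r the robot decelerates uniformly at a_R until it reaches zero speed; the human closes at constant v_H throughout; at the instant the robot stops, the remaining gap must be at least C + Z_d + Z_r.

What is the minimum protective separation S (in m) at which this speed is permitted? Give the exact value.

S_min = 26721/2000 m = 13.3605 m

T_s = v_R/a_R = (49/20)/(1/2) = 4.9000 s
robot in T_r: 2.4500·0.0800 = 0.1960 m
robot covers 2.4500·4.9000 − ½·0.5000·4.9000² = 6.0025 m while stopping
human over T_r+T_s: 1.4000·(0.0800+4.9000) = 6.9720 m
C+Z_d+Z_r = 0.0800+0.1000+0.0100 = 0.1900 m
S_min ≈ 0.1960+6.0025+6.9720+0.1900  ⇒  S_min = 26721/2000 m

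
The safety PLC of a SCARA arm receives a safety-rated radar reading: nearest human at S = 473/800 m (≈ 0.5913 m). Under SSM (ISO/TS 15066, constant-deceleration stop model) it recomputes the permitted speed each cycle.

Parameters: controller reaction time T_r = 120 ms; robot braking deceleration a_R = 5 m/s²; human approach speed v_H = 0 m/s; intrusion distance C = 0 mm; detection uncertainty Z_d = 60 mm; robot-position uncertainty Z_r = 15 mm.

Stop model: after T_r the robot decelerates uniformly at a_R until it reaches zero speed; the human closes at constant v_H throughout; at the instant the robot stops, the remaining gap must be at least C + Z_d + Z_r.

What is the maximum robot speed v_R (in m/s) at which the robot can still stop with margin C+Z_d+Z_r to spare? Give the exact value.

v_R_max = 7/4 m/s = 1.7500 m/s

at the boundary: (1/10)·v² + (3/25)·v + (-413/800) = 0
  disc = (3/25)² − 4·(1/10)·(-413/800) = 2209/10000 ; √disc = 47/100
  v_R = (−(3/25) + 47/100) / (2·(1/10)) = 7/4 m/s
check:
braking lasts T_s = (7/4)/5 = 0.3500 s
robot covers v_R·T_r = 1.7500·0.1200 = 0.2100 m before braking
robot covers 1.7500·0.3500 − ½·5.0000·0.3500² = 0.3063 m while stopping
person approaches 0.0000·(0.1200+0.3500) = 0.0000 m
C+Z_d+Z_r = 0.0000+0.0600+0.0150 = 0.0750 m
sum ≈ 0.2100+0.3063+0.0000+0.0750 ≈ 0.5913 m = S ✓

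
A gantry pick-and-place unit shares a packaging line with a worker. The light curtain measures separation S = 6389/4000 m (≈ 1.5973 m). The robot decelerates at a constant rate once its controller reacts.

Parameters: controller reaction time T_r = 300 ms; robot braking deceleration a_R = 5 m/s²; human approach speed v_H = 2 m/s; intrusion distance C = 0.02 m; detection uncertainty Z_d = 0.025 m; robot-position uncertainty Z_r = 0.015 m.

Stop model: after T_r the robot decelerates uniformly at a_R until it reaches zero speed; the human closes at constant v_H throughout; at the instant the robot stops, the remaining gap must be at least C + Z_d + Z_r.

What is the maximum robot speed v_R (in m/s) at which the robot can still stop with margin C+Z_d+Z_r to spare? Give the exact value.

v_R_max = 23/20 m/s = 1.1500 m/s

quadratic (1/10)·v² + (7/10)·v + (-3749/4000) = 0
  disc = (7/10)² − 4·(1/10)·(-3749/4000) = 8649/10000 ; √disc = 93/100
  v_R = (−(7/10) + 93/100) / (2·(1/10)) = 23/20 m/s
check:
T_s = v_R/a_R = (23/20)/5 = 0.2300 s
reaction-phase robot travel = 1.1500·0.3000 = 0.3450 m
robot under decel: 1.1500²/(2·5.0000) = 0.1323 m
person approaches 2.0000·(0.3000+0.2300) = 1.0600 m
margins: 0.0200+0.0250+0.0150 = 0.0600 m
sum ≈ 0.3450+0.1323+1.0600+0.0600 ≈ 1.5973 m = S ✓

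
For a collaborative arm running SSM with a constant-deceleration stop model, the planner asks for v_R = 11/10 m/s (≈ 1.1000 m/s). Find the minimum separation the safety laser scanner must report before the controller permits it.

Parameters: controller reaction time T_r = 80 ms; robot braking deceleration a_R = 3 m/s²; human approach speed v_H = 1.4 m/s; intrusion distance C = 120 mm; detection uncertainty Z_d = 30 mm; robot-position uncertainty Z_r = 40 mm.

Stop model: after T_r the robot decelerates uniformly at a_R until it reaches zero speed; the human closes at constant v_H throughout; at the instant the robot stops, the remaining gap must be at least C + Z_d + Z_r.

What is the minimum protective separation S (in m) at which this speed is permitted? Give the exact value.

S_min = 221/200 m = 1.1050 m

T_s = v_R/a_R = (11/10)/3 = 0.3667 s
reaction-phase robot travel = 1.1000·0.0800 = 0.0880 m
robot covers 1.1000·0.3667 − ½·3.0000·0.3667² = 0.2017 m while stopping
human closes 1.4000·0.4467 = 0.6253 m
C+Z_d+Z_r = 0.1200+0.0300+0.0400 = 0.1900 m
S_min ≈ 0.0880+0.2017+0.6253+0.1900  ⇒  S_min = 221/200 m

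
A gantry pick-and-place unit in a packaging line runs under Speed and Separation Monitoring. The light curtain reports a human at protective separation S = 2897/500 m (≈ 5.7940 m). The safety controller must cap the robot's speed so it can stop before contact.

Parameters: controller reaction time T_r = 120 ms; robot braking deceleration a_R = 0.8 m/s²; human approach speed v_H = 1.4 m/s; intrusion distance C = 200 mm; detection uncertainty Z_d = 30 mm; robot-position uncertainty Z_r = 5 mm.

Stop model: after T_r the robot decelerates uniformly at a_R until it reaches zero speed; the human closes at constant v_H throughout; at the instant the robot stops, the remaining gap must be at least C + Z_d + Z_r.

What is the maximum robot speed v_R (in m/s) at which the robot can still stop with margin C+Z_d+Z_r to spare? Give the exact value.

collect terms ⇒ (5/8)·v_R² + (187/100)·v_R + (-5391/1000) = 0
  disc = (187/100)² − 4·(5/8)·(-5391/1000) = 10609/625 ; √disc = 103/25
  v_R = (−(187/100) + 103/25) / (2·(5/8)) = 9/5 m/s
check:
braking lasts T_s = (9/5)/(4/5) = 2.2500 s
reaction-phase robot travel = 1.8000·0.1200 = 0.2160 m
braking distance = 1.8000²/(2·0.8000) = 2.0250 m
human over T_r+T_s: 1.4000·(0.1200+2.2500) = 3.3180 m
residual clearance needed = 0.2000+0.0300+0.0050 = 0.2350 m
sum ≈ 0.2160+2.0250+3.3180+0.2350 ≈ 5.7940 m = S ✓

v_R_max = 9/5 m/s = 1.8000 m/s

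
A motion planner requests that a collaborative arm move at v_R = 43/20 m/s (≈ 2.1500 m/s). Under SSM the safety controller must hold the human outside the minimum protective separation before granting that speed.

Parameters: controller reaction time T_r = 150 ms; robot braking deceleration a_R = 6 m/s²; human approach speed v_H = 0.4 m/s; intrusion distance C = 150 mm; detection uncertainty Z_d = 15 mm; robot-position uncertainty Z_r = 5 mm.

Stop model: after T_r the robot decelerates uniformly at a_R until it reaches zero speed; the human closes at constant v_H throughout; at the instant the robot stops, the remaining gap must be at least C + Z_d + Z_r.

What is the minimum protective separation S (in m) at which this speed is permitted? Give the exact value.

stop time T_s = (43/20)/6 = 0.3583 s
robot in T_r: 2.1500·0.1500 = 0.3225 m
braking distance = 2.1500²/(2·6.0000) = 0.3852 m
human closes 0.4000·0.5083 = 0.2033 m
C+Z_d+Z_r = 0.1500+0.0150+0.0050 = 0.1700 m
S_min ≈ 0.3225+0.3852+0.2033+0.1700  ⇒  S_min = 5189/4800 m

S_min = 5189/4800 m = 1.0810 m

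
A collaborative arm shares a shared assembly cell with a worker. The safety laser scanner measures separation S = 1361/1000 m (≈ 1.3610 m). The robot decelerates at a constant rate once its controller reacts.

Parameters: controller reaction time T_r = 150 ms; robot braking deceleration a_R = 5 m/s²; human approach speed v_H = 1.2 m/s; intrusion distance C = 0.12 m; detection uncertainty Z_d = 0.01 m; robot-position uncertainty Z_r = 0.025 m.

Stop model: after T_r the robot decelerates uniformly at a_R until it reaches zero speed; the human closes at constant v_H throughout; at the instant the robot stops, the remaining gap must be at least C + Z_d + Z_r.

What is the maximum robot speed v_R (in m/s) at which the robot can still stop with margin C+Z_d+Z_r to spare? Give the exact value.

v_R_max = 9/5 m/s = 1.8000 m/s

at the boundary: (1/10)·v² + (39/100)·v + (-513/500) = 0
  disc = (39/100)² − 4·(1/10)·(-513/500) = 9/16 ; √disc = 3/4
  v_R = (−(39/100) + 3/4) / (2·(1/10)) = 9/5 m/s
check:
T_s = v_R/a_R = (9/5)/5 = 0.3600 s
reaction-phase robot travel = 1.8000·0.1500 = 0.2700 m
robot covers 1.8000·0.3600 − ½·5.0000·0.3600² = 0.3240 m while stopping
person approaches 1.2000·(0.1500+0.3600) = 0.6120 m
C+Z_d+Z_r = 0.1200+0.0100+0.0250 = 0.1550 m
sum ≈ 0.2700+0.3240+0.6120+0.1550 ≈ 1.3610 m = S ✓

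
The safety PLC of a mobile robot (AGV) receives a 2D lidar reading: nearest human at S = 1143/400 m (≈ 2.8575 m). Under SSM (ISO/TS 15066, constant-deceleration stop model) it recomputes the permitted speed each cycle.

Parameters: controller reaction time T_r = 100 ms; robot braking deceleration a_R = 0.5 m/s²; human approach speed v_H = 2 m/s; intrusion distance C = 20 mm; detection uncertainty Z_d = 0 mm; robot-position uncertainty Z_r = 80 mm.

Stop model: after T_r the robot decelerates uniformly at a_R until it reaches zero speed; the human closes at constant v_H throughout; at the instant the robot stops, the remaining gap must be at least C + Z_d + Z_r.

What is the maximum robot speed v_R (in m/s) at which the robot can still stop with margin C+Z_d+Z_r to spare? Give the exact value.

v_R_max = 11/20 m/s = 0.5500 m/s

collect terms ⇒ (1)·v_R² + (41/10)·v_R + (-1023/400) = 0
  disc = (41/10)² − 4·(1)·(-1023/400) = 676/25 ; √disc = 26/5
  v_R = (−(41/10) + 26/5) / (2·(1)) = 11/20 m/s
check:
T_s = v_R/a_R = (11/20)/(1/2) = 1.1000 s
robot in T_r: 0.5500·0.1000 = 0.0550 m
robot under decel: 0.5500²/(2·0.5000) = 0.3025 m
person approaches 2.0000·(0.1000+1.1000) = 2.4000 m
residual clearance needed = 0.0200+0.0000+0.0800 = 0.1000 m
sum ≈ 0.0550+0.3025+2.4000+0.1000 ≈ 2.8575 m = S ✓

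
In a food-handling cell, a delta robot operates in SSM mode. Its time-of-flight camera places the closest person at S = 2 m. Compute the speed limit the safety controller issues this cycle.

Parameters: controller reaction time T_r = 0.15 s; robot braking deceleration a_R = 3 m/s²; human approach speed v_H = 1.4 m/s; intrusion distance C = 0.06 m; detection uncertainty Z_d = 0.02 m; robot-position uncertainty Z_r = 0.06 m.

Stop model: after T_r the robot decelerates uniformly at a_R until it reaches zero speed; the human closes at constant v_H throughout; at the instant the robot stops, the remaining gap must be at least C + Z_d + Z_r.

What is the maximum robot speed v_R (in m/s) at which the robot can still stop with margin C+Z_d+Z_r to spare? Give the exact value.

at the boundary: (1/6)·v² + (37/60)·v + (-33/20) = 0
  disc = (37/60)² − 4·(1/6)·(-33/20) = 5329/3600 ; √disc = 73/60
  v_R = (−(37/60) + 73/60) / (2·(1/6)) = 9/5 m/s
check:
braking lasts T_s = (9/5)/3 = 0.6000 s
robot covers v_R·T_r = 1.8000·0.1500 = 0.2700 m before braking
robot under decel: 1.8000²/(2·3.0000) = 0.5400 m
human over T_r+T_s: 1.4000·(0.1500+0.6000) = 1.0500 m
C+Z_d+Z_r = 0.0600+0.0200+0.0600 = 0.1400 m
sum ≈ 0.2700+0.5400+1.0500+0.1400 ≈ 2.0000 m = S ✓

v_R_max = 9/5 m/s = 1.8000 m/s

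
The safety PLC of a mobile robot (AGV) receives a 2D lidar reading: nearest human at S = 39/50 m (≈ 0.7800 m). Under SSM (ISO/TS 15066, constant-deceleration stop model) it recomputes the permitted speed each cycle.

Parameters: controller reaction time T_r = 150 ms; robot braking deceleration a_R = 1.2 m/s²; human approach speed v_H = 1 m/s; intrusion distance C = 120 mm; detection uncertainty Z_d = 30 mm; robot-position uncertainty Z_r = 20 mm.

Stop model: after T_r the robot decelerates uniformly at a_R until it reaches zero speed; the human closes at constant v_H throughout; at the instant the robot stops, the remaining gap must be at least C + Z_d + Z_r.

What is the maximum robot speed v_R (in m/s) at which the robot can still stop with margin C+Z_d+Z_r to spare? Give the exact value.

v_R_max = 2/5 m/s = 0.4000 m/s

at the boundary: (5/12)·v² + (59/60)·v + (-23/50) = 0
  disc = (59/60)² − 4·(5/12)·(-23/50) = 6241/3600 ; √disc = 79/60
  v_R = (−(59/60) + 79/60) / (2·(5/12)) = 2/5 m/s
check:
stop time T_s = (2/5)/(6/5) = 0.3333 s
robot covers v_R·T_r = 0.4000·0.1500 = 0.0600 m before braking
braking distance = 0.4000²/(2·1.2000) = 0.0667 m
human closes 1.0000·0.4833 = 0.4833 m
margins: 0.1200+0.0300+0.0200 = 0.1700 m
sum ≈ 0.0600+0.0667+0.4833+0.1700 ≈ 0.7800 m = S ✓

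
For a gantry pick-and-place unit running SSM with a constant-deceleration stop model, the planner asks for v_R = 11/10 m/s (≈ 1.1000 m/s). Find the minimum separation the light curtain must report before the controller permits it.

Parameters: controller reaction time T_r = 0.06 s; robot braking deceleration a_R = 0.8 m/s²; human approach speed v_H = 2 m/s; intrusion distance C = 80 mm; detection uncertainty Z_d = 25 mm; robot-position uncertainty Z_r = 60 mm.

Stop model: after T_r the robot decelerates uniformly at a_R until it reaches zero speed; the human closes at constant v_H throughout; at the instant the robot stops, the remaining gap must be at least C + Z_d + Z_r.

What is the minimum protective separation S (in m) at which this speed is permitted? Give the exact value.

S_min = 15429/4000 m = 3.8573 m

T_s = v_R/a_R = (11/10)/(4/5) = 1.3750 s
robot in T_r: 1.1000·0.0600 = 0.0660 m
robot under decel: 1.1000²/(2·0.8000) = 0.7562 m
human over T_r+T_s: 2.0000·(0.0600+1.3750) = 2.8700 m
margins: 0.0800+0.0250+0.0600 = 0.1650 m
S_min ≈ 0.0660+0.7562+2.8700+0.1650  ⇒  S_min = 15429/4000 m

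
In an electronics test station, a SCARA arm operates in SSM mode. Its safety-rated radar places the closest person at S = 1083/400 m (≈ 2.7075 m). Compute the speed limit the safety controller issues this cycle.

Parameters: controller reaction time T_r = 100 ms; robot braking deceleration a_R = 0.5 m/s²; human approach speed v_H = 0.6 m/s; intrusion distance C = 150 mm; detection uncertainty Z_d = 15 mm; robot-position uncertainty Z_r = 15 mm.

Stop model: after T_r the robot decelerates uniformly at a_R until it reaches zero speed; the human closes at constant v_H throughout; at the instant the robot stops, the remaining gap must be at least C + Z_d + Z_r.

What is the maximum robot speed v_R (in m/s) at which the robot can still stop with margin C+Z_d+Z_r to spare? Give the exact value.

at the boundary: (1)·v² + (13/10)·v + (-987/400) = 0
  disc = (13/10)² − 4·(1)·(-987/400) = 289/25 ; √disc = 17/5
  v_R = (−(13/10) + 17/5) / (2·(1)) = 21/20 m/s
check:
stop time T_s = (21/20)/(1/2) = 2.1000 s
robot covers v_R·T_r = 1.0500·0.1000 = 0.1050 m before braking
robot covers 1.0500·2.1000 − ½·0.5000·2.1000² = 1.1025 m while stopping
person approaches 0.6000·(0.1000+2.1000) = 1.3200 m
residual clearance needed = 0.1500+0.0150+0.0150 = 0.1800 m
sum ≈ 0.1050+1.1025+1.3200+0.1800 ≈ 2.7075 m = S ✓

v_R_max = 21/20 m/s = 1.0500 m/s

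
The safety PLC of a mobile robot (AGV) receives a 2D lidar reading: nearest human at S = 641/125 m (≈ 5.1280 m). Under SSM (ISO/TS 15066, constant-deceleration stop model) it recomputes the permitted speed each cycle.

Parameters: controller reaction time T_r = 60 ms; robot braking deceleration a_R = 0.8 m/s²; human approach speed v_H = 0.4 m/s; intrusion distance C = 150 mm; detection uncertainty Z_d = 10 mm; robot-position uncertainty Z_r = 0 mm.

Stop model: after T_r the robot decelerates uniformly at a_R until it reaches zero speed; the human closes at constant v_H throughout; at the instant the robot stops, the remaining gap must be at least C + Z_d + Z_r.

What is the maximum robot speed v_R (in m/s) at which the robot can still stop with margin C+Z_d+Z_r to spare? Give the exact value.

v_R_max = 12/5 m/s = 2.4000 m/s

collect terms ⇒ (5/8)·v_R² + (14/25)·v_R + (-618/125) = 0
  disc = (14/25)² − 4·(5/8)·(-618/125) = 7921/625 ; √disc = 89/25
  v_R = (−(14/25) + 89/25) / (2·(5/8)) = 12/5 m/s
check:
braking lasts T_s = (12/5)/(4/5) = 3.0000 s
robot covers v_R·T_r = 2.4000·0.0600 = 0.1440 m before braking
robot under decel: 2.4000²/(2·0.8000) = 3.6000 m
person approaches 0.4000·(0.0600+3.0000) = 1.2240 m
residual clearance needed = 0.1500+0.0100+0.0000 = 0.1600 m
sum ≈ 0.1440+3.6000+1.2240+0.1600 ≈ 5.1280 m = S ✓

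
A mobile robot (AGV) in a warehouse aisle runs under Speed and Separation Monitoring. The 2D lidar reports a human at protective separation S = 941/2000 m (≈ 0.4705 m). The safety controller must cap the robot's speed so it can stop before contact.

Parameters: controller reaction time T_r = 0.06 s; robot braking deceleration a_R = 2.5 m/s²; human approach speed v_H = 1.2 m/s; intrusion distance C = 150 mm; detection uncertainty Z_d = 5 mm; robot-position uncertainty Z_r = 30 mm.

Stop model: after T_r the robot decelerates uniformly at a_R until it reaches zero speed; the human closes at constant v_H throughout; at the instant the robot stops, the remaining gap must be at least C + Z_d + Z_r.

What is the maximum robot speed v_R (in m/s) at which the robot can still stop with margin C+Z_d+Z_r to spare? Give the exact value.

v_R_max = 7/20 m/s = 0.3500 m/s

at the boundary: (1/5)·v² + (27/50)·v + (-427/2000) = 0
  disc = (27/50)² − 4·(1/5)·(-427/2000) = 289/625 ; √disc = 17/25
  v_R = (−(27/50) + 17/25) / (2·(1/5)) = 7/20 m/s
check:
T_s = v_R/a_R = (7/20)/(5/2) = 0.1400 s
robot covers v_R·T_r = 0.3500·0.0600 = 0.0210 m before braking
robot covers 0.3500·0.1400 − ½·2.5000·0.1400² = 0.0245 m while stopping
human over T_r+T_s: 1.2000·(0.0600+0.1400) = 0.2400 m
residual clearance needed = 0.1500+0.0050+0.0300 = 0.1850 m
sum ≈ 0.0210+0.0245+0.2400+0.1850 ≈ 0.4705 m = S ✓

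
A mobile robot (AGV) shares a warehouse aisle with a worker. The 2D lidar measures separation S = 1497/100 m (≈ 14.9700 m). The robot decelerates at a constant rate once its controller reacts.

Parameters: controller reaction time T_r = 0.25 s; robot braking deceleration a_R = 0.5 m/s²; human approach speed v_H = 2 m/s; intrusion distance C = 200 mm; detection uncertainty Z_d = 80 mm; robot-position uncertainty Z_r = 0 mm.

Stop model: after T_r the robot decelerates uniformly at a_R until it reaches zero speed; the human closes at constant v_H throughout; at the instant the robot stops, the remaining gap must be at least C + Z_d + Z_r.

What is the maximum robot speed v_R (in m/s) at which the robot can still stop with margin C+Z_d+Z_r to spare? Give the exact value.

v_R_max = 11/5 m/s = 2.2000 m/s

collect terms ⇒ (1)·v_R² + (17/4)·v_R + (-1419/100) = 0
  disc = (17/4)² − 4·(1)·(-1419/100) = 29929/400 ; √disc = 173/20
  v_R = (−(17/4) + 173/20) / (2·(1)) = 11/5 m/s
check:
stop time T_s = (11/5)/(1/2) = 4.4000 s
robot in T_r: 2.2000·0.2500 = 0.5500 m
robot covers 2.2000·4.4000 − ½·0.5000·4.4000² = 4.8400 m while stopping
human over T_r+T_s: 2.0000·(0.2500+4.4000) = 9.3000 m
margins: 0.2000+0.0800+0.0000 = 0.2800 m
sum ≈ 0.5500+4.8400+9.3000+0.2800 ≈ 14.9700 m = S ✓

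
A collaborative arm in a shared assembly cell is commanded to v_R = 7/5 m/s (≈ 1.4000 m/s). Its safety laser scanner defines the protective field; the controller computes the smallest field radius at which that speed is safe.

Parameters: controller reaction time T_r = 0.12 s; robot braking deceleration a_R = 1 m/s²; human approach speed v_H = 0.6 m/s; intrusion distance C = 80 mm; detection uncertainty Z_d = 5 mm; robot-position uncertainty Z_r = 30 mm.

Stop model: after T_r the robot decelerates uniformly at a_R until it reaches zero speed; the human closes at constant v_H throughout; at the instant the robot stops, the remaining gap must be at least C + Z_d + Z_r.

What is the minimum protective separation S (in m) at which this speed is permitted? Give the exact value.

S_min = 87/40 m = 2.1750 m

T_s = v_R/a_R = (7/5)/1 = 1.4000 s
robot covers v_R·T_r = 1.4000·0.1200 = 0.1680 m before braking
robot under decel: 1.4000²/(2·1.0000) = 0.9800 m
human closes 0.6000·1.5200 = 0.9120 m
C+Z_d+Z_r = 0.0800+0.0050+0.0300 = 0.1150 m
S_min ≈ 0.1680+0.9800+0.9120+0.1150  ⇒  S_min = 87/40 m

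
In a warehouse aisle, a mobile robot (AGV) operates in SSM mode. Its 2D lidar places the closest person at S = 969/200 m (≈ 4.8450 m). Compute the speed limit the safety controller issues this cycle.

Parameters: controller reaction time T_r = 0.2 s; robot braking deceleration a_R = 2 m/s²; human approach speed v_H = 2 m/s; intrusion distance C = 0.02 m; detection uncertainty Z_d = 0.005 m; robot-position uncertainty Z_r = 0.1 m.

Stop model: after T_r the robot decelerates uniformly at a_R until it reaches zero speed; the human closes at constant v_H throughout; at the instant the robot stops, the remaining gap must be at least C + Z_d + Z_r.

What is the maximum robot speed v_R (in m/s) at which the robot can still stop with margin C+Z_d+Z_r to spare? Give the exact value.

collect terms ⇒ (1/4)·v_R² + (6/5)·v_R + (-108/25) = 0
  disc = (6/5)² − 4·(1/4)·(-108/25) = 144/25 ; √disc = 12/5
  v_R = (−(6/5) + 12/5) / (2·(1/4)) = 12/5 m/s
check:
braking lasts T_s = (12/5)/2 = 1.2000 s
robot covers v_R·T_r = 2.4000·0.2000 = 0.4800 m before braking
robot under decel: 2.4000²/(2·2.0000) = 1.4400 m
person approaches 2.0000·(0.2000+1.2000) = 2.8000 m
margins: 0.0200+0.0050+0.1000 = 0.1250 m
sum ≈ 0.4800+1.4400+2.8000+0.1250 ≈ 4.8450 m = S ✓

v_R_max = 12/5 m/s = 2.4000 m/s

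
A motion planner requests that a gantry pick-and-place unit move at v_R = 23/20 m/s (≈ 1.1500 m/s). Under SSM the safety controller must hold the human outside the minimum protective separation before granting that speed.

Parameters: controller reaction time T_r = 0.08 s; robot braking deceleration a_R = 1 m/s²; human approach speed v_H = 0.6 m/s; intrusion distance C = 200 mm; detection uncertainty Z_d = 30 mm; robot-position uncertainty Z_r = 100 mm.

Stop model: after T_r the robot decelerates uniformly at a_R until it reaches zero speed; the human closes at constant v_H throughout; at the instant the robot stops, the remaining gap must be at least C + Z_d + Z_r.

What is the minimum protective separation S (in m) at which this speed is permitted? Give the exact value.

S_min = 1457/800 m = 1.8213 m

braking lasts T_s = (23/20)/1 = 1.1500 s
reaction-phase robot travel = 1.1500·0.0800 = 0.0920 m
robot under decel: 1.1500²/(2·1.0000) = 0.6613 m
human over T_r+T_s: 0.6000·(0.0800+1.1500) = 0.7380 m
residual clearance needed = 0.2000+0.0300+0.1000 = 0.3300 m
S_min ≈ 0.0920+0.6613+0.7380+0.3300  ⇒  S_min = 1457/800 m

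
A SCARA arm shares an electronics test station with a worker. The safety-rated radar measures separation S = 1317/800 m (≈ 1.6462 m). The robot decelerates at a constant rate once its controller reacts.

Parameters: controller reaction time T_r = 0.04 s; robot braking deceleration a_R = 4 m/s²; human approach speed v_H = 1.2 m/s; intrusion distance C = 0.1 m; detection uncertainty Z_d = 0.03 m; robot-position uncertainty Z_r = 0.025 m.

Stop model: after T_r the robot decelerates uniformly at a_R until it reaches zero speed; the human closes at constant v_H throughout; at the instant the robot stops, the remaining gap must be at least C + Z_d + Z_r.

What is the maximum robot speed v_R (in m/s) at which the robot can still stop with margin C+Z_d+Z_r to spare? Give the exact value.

collect terms ⇒ (1/8)·v_R² + (17/50)·v_R + (-5773/4000) = 0
  disc = (17/50)² − 4·(1/8)·(-5773/4000) = 33489/40000 ; √disc = 183/200
  v_R = (−(17/50) + 183/200) / (2·(1/8)) = 23/10 m/s
check:
T_s = v_R/a_R = (23/10)/4 = 0.5750 s
reaction-phase robot travel = 2.3000·0.0400 = 0.0920 m
robot under decel: 2.3000²/(2·4.0000) = 0.6613 m
human closes 1.2000·0.6150 = 0.7380 m
C+Z_d+Z_r = 0.1000+0.0300+0.0250 = 0.1550 m
sum ≈ 0.0920+0.6613+0.7380+0.1550 ≈ 1.6462 m = S ✓

v_R_max = 23/10 m/s = 2.3000 m/s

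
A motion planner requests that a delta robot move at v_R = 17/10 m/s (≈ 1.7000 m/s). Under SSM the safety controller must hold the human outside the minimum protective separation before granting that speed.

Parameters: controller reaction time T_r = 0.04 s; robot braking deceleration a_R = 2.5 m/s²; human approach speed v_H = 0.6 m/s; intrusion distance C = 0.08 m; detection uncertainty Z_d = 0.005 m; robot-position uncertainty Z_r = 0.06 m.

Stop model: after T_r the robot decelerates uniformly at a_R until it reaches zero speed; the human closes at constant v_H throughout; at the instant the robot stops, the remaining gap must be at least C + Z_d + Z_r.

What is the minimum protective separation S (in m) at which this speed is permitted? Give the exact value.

stop time T_s = (17/10)/(5/2) = 0.6800 s
reaction-phase robot travel = 1.7000·0.0400 = 0.0680 m
braking distance = 1.7000²/(2·2.5000) = 0.5780 m
human closes 0.6000·0.7200 = 0.4320 m
margins: 0.0800+0.0050+0.0600 = 0.1450 m
S_min ≈ 0.0680+0.5780+0.4320+0.1450  ⇒  S_min = 1223/1000 m

S_min = 1223/1000 m = 1.2230 m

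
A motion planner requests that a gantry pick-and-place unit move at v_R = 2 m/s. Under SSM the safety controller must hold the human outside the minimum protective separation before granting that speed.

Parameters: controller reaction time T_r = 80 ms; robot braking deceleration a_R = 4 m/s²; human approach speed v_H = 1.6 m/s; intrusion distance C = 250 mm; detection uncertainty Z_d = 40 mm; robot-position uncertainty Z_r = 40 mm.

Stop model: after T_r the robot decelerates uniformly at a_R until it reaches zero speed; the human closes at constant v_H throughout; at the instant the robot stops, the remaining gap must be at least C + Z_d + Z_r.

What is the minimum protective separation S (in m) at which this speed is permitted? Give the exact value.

braking lasts T_s = 2/4 = 0.5000 s
robot in T_r: 2.0000·0.0800 = 0.1600 m
braking distance = 2.0000²/(2·4.0000) = 0.5000 m
person approaches 1.6000·(0.0800+0.5000) = 0.9280 m
C+Z_d+Z_r = 0.2500+0.0400+0.0400 = 0.3300 m
S_min ≈ 0.1600+0.5000+0.9280+0.3300  ⇒  S_min = 959/500 m

S_min = 959/500 m = 1.9180 m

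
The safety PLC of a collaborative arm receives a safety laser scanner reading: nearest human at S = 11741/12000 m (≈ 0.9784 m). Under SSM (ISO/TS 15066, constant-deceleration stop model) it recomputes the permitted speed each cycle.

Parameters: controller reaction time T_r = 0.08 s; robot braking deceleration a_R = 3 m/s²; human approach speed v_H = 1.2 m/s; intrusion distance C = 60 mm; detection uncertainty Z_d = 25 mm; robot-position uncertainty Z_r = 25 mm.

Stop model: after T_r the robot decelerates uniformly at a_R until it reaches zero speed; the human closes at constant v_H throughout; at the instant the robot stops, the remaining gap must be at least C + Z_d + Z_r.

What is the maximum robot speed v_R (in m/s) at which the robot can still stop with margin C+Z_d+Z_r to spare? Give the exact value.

at the boundary: (1/6)·v² + (12/25)·v + (-9269/12000) = 0
  disc = (12/25)² − 4·(1/6)·(-9269/12000) = 67081/90000 ; √disc = 259/300
  v_R = (−(12/25) + 259/300) / (2·(1/6)) = 23/20 m/s
check:
stop time T_s = (23/20)/3 = 0.3833 s
reaction-phase robot travel = 1.1500·0.0800 = 0.0920 m
robot covers 1.1500·0.3833 − ½·3.0000·0.3833² = 0.2204 m while stopping
human closes 1.2000·0.4633 = 0.5560 m
residual clearance needed = 0.0600+0.0250+0.0250 = 0.1100 m
sum ≈ 0.0920+0.2204+0.5560+0.1100 ≈ 0.9784 m = S ✓

v_R_max = 23/20 m/s = 1.1500 m/s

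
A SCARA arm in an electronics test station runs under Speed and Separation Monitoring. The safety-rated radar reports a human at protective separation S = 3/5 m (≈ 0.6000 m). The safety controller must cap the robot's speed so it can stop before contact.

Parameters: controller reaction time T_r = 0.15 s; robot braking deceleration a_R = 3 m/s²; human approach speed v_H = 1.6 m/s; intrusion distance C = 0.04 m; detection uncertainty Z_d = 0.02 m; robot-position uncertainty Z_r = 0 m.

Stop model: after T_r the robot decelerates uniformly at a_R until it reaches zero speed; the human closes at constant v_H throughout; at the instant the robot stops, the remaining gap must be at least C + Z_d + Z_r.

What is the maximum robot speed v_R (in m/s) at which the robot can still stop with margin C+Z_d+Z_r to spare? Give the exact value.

quadratic (1/6)·v² + (41/60)·v + (-3/10) = 0
  disc = (41/60)² − 4·(1/6)·(-3/10) = 2401/3600 ; √disc = 49/60
  v_R = (−(41/60) + 49/60) / (2·(1/6)) = 2/5 m/s
check:
T_s = v_R/a_R = (2/5)/3 = 0.1333 s
robot covers v_R·T_r = 0.4000·0.1500 = 0.0600 m before braking
robot covers 0.4000·0.1333 − ½·3.0000·0.1333² = 0.0267 m while stopping
person approaches 1.6000·(0.1500+0.1333) = 0.4533 m
residual clearance needed = 0.0400+0.0200+0.0000 = 0.0600 m
sum ≈ 0.0600+0.0267+0.4533+0.0600 ≈ 0.6000 m = S ✓

v_R_max = 2/5 m/s = 0.4000 m/s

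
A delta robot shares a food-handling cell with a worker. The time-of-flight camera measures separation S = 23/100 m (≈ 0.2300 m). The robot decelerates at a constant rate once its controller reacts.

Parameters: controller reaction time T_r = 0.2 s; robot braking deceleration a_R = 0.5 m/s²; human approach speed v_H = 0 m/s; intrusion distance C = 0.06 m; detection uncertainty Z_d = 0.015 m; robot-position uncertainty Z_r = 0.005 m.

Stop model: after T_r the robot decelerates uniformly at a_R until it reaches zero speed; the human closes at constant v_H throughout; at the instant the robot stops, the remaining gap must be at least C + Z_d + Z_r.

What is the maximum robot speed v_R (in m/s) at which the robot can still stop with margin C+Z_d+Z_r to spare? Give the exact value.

v_R_max = 3/10 m/s = 0.3000 m/s

at the boundary: (1)·v² + (1/5)·v + (-3/20) = 0
  disc = (1/5)² − 4·(1)·(-3/20) = 16/25 ; √disc = 4/5
  v_R = (−(1/5) + 4/5) / (2·(1)) = 3/10 m/s
check:
stop time T_s = (3/10)/(1/2) = 0.6000 s
robot covers v_R·T_r = 0.3000·0.2000 = 0.0600 m before braking
braking distance = 0.3000²/(2·0.5000) = 0.0900 m
person approaches 0.0000·(0.2000+0.6000) = 0.0000 m
residual clearance needed = 0.0600+0.0150+0.0050 = 0.0800 m
sum ≈ 0.0600+0.0900+0.0000+0.0800 ≈ 0.2300 m = S ✓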